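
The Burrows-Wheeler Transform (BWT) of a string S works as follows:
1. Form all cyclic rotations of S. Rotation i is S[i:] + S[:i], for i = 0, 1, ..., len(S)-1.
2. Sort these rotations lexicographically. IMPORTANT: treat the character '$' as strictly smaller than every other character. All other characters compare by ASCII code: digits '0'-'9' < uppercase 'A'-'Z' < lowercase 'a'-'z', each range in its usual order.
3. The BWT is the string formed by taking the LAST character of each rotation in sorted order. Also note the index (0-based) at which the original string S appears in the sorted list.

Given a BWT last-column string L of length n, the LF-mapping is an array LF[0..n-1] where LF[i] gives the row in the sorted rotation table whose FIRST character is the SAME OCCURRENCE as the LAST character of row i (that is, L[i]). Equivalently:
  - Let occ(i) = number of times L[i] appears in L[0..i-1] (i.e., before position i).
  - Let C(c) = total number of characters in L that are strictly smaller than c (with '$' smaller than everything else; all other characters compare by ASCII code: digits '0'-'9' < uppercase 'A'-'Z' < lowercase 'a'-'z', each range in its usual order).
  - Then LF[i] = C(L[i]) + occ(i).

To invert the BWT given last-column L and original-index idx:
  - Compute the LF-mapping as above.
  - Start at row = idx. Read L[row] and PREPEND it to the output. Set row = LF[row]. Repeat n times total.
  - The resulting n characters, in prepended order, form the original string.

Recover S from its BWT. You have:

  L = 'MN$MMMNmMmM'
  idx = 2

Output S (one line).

Answer: MMMMNMmmNM$

Derivation:
LF mapping: 1 7 0 2 3 4 8 9 5 10 6
Walk LF starting at row 2, prepending L[row]:
  step 1: row=2, L[2]='$', prepend. Next row=LF[2]=0
  step 2: row=0, L[0]='M', prepend. Next row=LF[0]=1
  step 3: row=1, L[1]='N', prepend. Next row=LF[1]=7
  step 4: row=7, L[7]='m', prepend. Next row=LF[7]=9
  step 5: row=9, L[9]='m', prepend. Next row=LF[9]=10
  step 6: row=10, L[10]='M', prepend. Next row=LF[10]=6
  step 7: row=6, L[6]='N', prepend. Next row=LF[6]=8
  step 8: row=8, L[8]='M', prepend. Next row=LF[8]=5
  step 9: row=5, L[5]='M', prepend. Next row=LF[5]=4
  step 10: row=4, L[4]='M', prepend. Next row=LF[4]=3
  step 11: row=3, L[3]='M', prepend. Next row=LF[3]=2
Reversed output: MMMMNMmmNM$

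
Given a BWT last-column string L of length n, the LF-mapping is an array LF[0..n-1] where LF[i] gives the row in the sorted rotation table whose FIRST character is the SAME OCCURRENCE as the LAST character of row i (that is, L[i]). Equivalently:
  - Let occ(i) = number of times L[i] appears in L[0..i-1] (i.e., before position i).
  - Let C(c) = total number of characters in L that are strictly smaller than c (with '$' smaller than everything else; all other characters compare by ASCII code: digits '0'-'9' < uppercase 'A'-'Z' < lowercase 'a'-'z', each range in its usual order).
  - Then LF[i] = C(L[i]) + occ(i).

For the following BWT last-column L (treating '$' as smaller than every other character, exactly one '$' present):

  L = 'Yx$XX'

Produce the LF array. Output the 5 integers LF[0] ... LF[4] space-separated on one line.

Char counts: '$':1, 'X':2, 'Y':1, 'x':1
C (first-col start): C('$')=0, C('X')=1, C('Y')=3, C('x')=4
L[0]='Y': occ=0, LF[0]=C('Y')+0=3+0=3
L[1]='x': occ=0, LF[1]=C('x')+0=4+0=4
L[2]='$': occ=0, LF[2]=C('$')+0=0+0=0
L[3]='X': occ=0, LF[3]=C('X')+0=1+0=1
L[4]='X': occ=1, LF[4]=C('X')+1=1+1=2

Answer: 3 4 0 1 2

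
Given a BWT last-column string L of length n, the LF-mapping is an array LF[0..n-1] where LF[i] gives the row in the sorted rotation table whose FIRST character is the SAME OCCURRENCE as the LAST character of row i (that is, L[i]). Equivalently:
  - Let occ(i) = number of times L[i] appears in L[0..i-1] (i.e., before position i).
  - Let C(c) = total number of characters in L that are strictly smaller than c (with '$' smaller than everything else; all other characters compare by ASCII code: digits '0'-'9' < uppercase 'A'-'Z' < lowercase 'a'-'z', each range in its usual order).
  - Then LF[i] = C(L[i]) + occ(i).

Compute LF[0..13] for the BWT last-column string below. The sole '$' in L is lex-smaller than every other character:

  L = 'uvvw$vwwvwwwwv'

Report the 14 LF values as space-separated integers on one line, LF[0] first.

Char counts: '$':1, 'u':1, 'v':5, 'w':7
C (first-col start): C('$')=0, C('u')=1, C('v')=2, C('w')=7
L[0]='u': occ=0, LF[0]=C('u')+0=1+0=1
L[1]='v': occ=0, LF[1]=C('v')+0=2+0=2
L[2]='v': occ=1, LF[2]=C('v')+1=2+1=3
L[3]='w': occ=0, LF[3]=C('w')+0=7+0=7
L[4]='$': occ=0, LF[4]=C('$')+0=0+0=0
L[5]='v': occ=2, LF[5]=C('v')+2=2+2=4
L[6]='w': occ=1, LF[6]=C('w')+1=7+1=8
L[7]='w': occ=2, LF[7]=C('w')+2=7+2=9
L[8]='v': occ=3, LF[8]=C('v')+3=2+3=5
L[9]='w': occ=3, LF[9]=C('w')+3=7+3=10
L[10]='w': occ=4, LF[10]=C('w')+4=7+4=11
L[11]='w': occ=5, LF[11]=C('w')+5=7+5=12
L[12]='w': occ=6, LF[12]=C('w')+6=7+6=13
L[13]='v': occ=4, LF[13]=C('v')+4=2+4=6

Answer: 1 2 3 7 0 4 8 9 5 10 11 12 13 6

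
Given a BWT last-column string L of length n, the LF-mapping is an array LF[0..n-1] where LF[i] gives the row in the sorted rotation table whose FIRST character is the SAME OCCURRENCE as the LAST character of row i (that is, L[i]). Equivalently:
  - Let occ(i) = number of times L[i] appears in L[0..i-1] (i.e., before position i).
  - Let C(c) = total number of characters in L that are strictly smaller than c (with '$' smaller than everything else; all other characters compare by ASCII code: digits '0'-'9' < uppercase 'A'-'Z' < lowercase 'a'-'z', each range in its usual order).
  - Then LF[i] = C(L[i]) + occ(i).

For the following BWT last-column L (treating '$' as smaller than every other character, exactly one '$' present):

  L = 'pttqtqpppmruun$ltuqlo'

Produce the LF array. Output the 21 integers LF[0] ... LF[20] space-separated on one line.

Char counts: '$':1, 'l':2, 'm':1, 'n':1, 'o':1, 'p':4, 'q':3, 'r':1, 't':4, 'u':3
C (first-col start): C('$')=0, C('l')=1, C('m')=3, C('n')=4, C('o')=5, C('p')=6, C('q')=10, C('r')=13, C('t')=14, C('u')=18
L[0]='p': occ=0, LF[0]=C('p')+0=6+0=6
L[1]='t': occ=0, LF[1]=C('t')+0=14+0=14
L[2]='t': occ=1, LF[2]=C('t')+1=14+1=15
L[3]='q': occ=0, LF[3]=C('q')+0=10+0=10
L[4]='t': occ=2, LF[4]=C('t')+2=14+2=16
L[5]='q': occ=1, LF[5]=C('q')+1=10+1=11
L[6]='p': occ=1, LF[6]=C('p')+1=6+1=7
L[7]='p': occ=2, LF[7]=C('p')+2=6+2=8
L[8]='p': occ=3, LF[8]=C('p')+3=6+3=9
L[9]='m': occ=0, LF[9]=C('m')+0=3+0=3
L[10]='r': occ=0, LF[10]=C('r')+0=13+0=13
L[11]='u': occ=0, LF[11]=C('u')+0=18+0=18
L[12]='u': occ=1, LF[12]=C('u')+1=18+1=19
L[13]='n': occ=0, LF[13]=C('n')+0=4+0=4
L[14]='$': occ=0, LF[14]=C('$')+0=0+0=0
L[15]='l': occ=0, LF[15]=C('l')+0=1+0=1
L[16]='t': occ=3, LF[16]=C('t')+3=14+3=17
L[17]='u': occ=2, LF[17]=C('u')+2=18+2=20
L[18]='q': occ=2, LF[18]=C('q')+2=10+2=12
L[19]='l': occ=1, LF[19]=C('l')+1=1+1=2
L[20]='o': occ=0, LF[20]=C('o')+0=5+0=5

Answer: 6 14 15 10 16 11 7 8 9 3 13 18 19 4 0 1 17 20 12 2 5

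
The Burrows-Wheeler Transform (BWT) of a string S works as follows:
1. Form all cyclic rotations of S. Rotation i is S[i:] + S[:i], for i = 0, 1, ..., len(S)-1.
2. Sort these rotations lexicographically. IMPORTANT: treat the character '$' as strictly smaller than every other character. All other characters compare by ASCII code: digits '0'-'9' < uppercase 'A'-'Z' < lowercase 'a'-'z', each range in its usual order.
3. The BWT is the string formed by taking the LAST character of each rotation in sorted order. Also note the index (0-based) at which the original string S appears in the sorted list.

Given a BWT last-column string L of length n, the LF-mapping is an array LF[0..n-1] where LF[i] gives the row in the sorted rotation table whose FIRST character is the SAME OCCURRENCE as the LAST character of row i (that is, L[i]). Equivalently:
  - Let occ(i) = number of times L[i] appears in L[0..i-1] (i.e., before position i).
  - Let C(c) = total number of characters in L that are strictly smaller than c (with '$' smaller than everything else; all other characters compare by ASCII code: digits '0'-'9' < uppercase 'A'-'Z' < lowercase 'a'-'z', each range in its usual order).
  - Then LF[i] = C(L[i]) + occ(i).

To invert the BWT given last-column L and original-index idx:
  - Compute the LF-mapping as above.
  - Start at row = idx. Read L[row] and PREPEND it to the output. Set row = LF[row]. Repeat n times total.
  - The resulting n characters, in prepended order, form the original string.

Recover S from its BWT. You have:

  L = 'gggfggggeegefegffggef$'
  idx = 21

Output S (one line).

Answer: ggfggfgefgeggegefgfeg$

Derivation:
LF mapping: 11 12 13 6 14 15 16 17 1 2 18 3 7 4 19 8 9 20 21 5 10 0
Walk LF starting at row 21, prepending L[row]:
  step 1: row=21, L[21]='$', prepend. Next row=LF[21]=0
  step 2: row=0, L[0]='g', prepend. Next row=LF[0]=11
  step 3: row=11, L[11]='e', prepend. Next row=LF[11]=3
  step 4: row=3, L[3]='f', prepend. Next row=LF[3]=6
  step 5: row=6, L[6]='g', prepend. Next row=LF[6]=16
  step 6: row=16, L[16]='f', prepend. Next row=LF[16]=9
  step 7: row=9, L[9]='e', prepend. Next row=LF[9]=2
  step 8: row=2, L[2]='g', prepend. Next row=LF[2]=13
  step 9: row=13, L[13]='e', prepend. Next row=LF[13]=4
  step 10: row=4, L[4]='g', prepend. Next row=LF[4]=14
  step 11: row=14, L[14]='g', prepend. Next row=LF[14]=19
  step 12: row=19, L[19]='e', prepend. Next row=LF[19]=5
  step 13: row=5, L[5]='g', prepend. Next row=LF[5]=15
  step 14: row=15, L[15]='f', prepend. Next row=LF[15]=8
  step 15: row=8, L[8]='e', prepend. Next row=LF[8]=1
  step 16: row=1, L[1]='g', prepend. Next row=LF[1]=12
  step 17: row=12, L[12]='f', prepend. Next row=LF[12]=7
  step 18: row=7, L[7]='g', prepend. Next row=LF[7]=17
  step 19: row=17, L[17]='g', prepend. Next row=LF[17]=20
  step 20: row=20, L[20]='f', prepend. Next row=LF[20]=10
  step 21: row=10, L[10]='g', prepend. Next row=LF[10]=18
  step 22: row=18, L[18]='g', prepend. Next row=LF[18]=21
Reversed output: ggfggfgefgeggegefgfeg$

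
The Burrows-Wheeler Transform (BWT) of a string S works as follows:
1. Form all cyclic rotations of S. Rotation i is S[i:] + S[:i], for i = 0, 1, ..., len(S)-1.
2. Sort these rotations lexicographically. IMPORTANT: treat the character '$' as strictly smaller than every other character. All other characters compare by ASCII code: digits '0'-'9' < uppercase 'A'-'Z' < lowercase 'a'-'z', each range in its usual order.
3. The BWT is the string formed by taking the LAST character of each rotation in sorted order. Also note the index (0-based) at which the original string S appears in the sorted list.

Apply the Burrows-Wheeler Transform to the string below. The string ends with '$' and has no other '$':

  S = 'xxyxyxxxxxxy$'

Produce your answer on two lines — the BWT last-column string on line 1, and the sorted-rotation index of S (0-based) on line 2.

Answer: yyxxxx$xyxxxx
6

Derivation:
All 13 rotations (rotation i = S[i:]+S[:i]):
  rot[0] = xxyxyxxxxxxy$
  rot[1] = xyxyxxxxxxy$x
  rot[2] = yxyxxxxxxy$xx
  rot[3] = xyxxxxxxy$xxy
  rot[4] = yxxxxxxy$xxyx
  rot[5] = xxxxxxy$xxyxy
  rot[6] = xxxxxy$xxyxyx
  rot[7] = xxxxy$xxyxyxx
  rot[8] = xxxy$xxyxyxxx
  rot[9] = xxy$xxyxyxxxx
  rot[10] = xy$xxyxyxxxxx
  rot[11] = y$xxyxyxxxxxx
  rot[12] = $xxyxyxxxxxxy
Sorted (with $ < everything):
  sorted[0] = $xxyxyxxxxxxy  (last char: 'y')
  sorted[1] = xxxxxxy$xxyxy  (last char: 'y')
  sorted[2] = xxxxxy$xxyxyx  (last char: 'x')
  sorted[3] = xxxxy$xxyxyxx  (last char: 'x')
  sorted[4] = xxxy$xxyxyxxx  (last char: 'x')
  sorted[5] = xxy$xxyxyxxxx  (last char: 'x')
  sorted[6] = xxyxyxxxxxxy$  (last char: '$')
  sorted[7] = xy$xxyxyxxxxx  (last char: 'x')
  sorted[8] = xyxxxxxxy$xxy  (last char: 'y')
  sorted[9] = xyxyxxxxxxy$x  (last char: 'x')
  sorted[10] = y$xxyxyxxxxxx  (last char: 'x')
  sorted[11] = yxxxxxxy$xxyx  (last char: 'x')
  sorted[12] = yxyxxxxxxy$xx  (last char: 'x')
Last column: yyxxxx$xyxxxx
Original string S is at sorted index 6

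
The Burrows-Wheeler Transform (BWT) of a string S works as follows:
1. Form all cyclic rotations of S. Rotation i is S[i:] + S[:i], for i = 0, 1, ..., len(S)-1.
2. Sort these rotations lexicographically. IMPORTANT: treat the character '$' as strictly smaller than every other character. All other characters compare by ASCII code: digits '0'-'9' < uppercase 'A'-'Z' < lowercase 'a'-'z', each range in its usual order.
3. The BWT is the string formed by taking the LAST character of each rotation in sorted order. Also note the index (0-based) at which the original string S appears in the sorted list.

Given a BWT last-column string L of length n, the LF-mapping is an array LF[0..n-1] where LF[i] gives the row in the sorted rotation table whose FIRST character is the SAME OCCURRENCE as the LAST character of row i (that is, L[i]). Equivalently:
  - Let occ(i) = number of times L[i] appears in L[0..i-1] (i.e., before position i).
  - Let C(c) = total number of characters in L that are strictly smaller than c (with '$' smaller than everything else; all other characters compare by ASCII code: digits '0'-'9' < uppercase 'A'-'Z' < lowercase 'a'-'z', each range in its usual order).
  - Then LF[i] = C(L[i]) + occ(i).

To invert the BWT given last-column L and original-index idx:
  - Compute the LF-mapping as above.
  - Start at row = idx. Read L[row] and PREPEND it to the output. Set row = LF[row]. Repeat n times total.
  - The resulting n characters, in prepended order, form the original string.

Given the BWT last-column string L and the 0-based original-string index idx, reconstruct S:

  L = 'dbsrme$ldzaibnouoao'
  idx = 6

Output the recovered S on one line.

LF mapping: 5 3 16 15 10 7 0 9 6 18 1 8 4 11 12 17 13 2 14
Walk LF starting at row 6, prepending L[row]:
  step 1: row=6, L[6]='$', prepend. Next row=LF[6]=0
  step 2: row=0, L[0]='d', prepend. Next row=LF[0]=5
  step 3: row=5, L[5]='e', prepend. Next row=LF[5]=7
  step 4: row=7, L[7]='l', prepend. Next row=LF[7]=9
  step 5: row=9, L[9]='z', prepend. Next row=LF[9]=18
  step 6: row=18, L[18]='o', prepend. Next row=LF[18]=14
  step 7: row=14, L[14]='o', prepend. Next row=LF[14]=12
  step 8: row=12, L[12]='b', prepend. Next row=LF[12]=4
  step 9: row=4, L[4]='m', prepend. Next row=LF[4]=10
  step 10: row=10, L[10]='a', prepend. Next row=LF[10]=1
  step 11: row=1, L[1]='b', prepend. Next row=LF[1]=3
  step 12: row=3, L[3]='r', prepend. Next row=LF[3]=15
  step 13: row=15, L[15]='u', prepend. Next row=LF[15]=17
  step 14: row=17, L[17]='a', prepend. Next row=LF[17]=2
  step 15: row=2, L[2]='s', prepend. Next row=LF[2]=16
  step 16: row=16, L[16]='o', prepend. Next row=LF[16]=13
  step 17: row=13, L[13]='n', prepend. Next row=LF[13]=11
  step 18: row=11, L[11]='i', prepend. Next row=LF[11]=8
  step 19: row=8, L[8]='d', prepend. Next row=LF[8]=6
Reversed output: dinosaurbamboozled$

Answer: dinosaurbamboozled$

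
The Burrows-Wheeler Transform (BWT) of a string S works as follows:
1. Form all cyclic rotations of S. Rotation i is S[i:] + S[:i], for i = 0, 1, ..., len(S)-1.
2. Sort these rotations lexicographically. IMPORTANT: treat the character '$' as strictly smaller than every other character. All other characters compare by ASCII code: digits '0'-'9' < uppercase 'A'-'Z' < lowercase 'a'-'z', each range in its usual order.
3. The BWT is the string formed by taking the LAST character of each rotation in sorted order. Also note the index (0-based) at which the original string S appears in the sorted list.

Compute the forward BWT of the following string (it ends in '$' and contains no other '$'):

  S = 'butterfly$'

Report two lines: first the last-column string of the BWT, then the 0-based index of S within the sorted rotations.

Answer: y$trfetubl
1

Derivation:
All 10 rotations (rotation i = S[i:]+S[:i]):
  rot[0] = butterfly$
  rot[1] = utterfly$b
  rot[2] = tterfly$bu
  rot[3] = terfly$but
  rot[4] = erfly$butt
  rot[5] = rfly$butte
  rot[6] = fly$butter
  rot[7] = ly$butterf
  rot[8] = y$butterfl
  rot[9] = $butterfly
Sorted (with $ < everything):
  sorted[0] = $butterfly  (last char: 'y')
  sorted[1] = butterfly$  (last char: '$')
  sorted[2] = erfly$butt  (last char: 't')
  sorted[3] = fly$butter  (last char: 'r')
  sorted[4] = ly$butterf  (last char: 'f')
  sorted[5] = rfly$butte  (last char: 'e')
  sorted[6] = terfly$but  (last char: 't')
  sorted[7] = tterfly$bu  (last char: 'u')
  sorted[8] = utterfly$b  (last char: 'b')
  sorted[9] = y$butterfl  (last char: 'l')
Last column: y$trfetubl
Original string S is at sorted index 1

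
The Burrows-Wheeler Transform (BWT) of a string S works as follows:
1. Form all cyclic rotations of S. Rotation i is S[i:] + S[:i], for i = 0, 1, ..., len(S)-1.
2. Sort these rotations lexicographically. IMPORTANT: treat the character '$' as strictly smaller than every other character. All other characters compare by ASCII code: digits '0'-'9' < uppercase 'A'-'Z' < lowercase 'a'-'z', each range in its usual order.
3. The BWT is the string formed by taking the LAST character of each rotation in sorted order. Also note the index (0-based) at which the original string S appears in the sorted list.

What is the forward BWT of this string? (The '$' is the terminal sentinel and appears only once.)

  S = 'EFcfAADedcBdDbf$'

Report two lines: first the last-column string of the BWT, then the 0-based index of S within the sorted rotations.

All 16 rotations (rotation i = S[i:]+S[:i]):
  rot[0] = EFcfAADedcBdDbf$
  rot[1] = FcfAADedcBdDbf$E
  rot[2] = cfAADedcBdDbf$EF
  rot[3] = fAADedcBdDbf$EFc
  rot[4] = AADedcBdDbf$EFcf
  rot[5] = ADedcBdDbf$EFcfA
  rot[6] = DedcBdDbf$EFcfAA
  rot[7] = edcBdDbf$EFcfAAD
  rot[8] = dcBdDbf$EFcfAADe
  rot[9] = cBdDbf$EFcfAADed
  rot[10] = BdDbf$EFcfAADedc
  rot[11] = dDbf$EFcfAADedcB
  rot[12] = Dbf$EFcfAADedcBd
  rot[13] = bf$EFcfAADedcBdD
  rot[14] = f$EFcfAADedcBdDb
  rot[15] = $EFcfAADedcBdDbf
Sorted (with $ < everything):
  sorted[0] = $EFcfAADedcBdDbf  (last char: 'f')
  sorted[1] = AADedcBdDbf$EFcf  (last char: 'f')
  sorted[2] = ADedcBdDbf$EFcfA  (last char: 'A')
  sorted[3] = BdDbf$EFcfAADedc  (last char: 'c')
  sorted[4] = Dbf$EFcfAADedcBd  (last char: 'd')
  sorted[5] = DedcBdDbf$EFcfAA  (last char: 'A')
  sorted[6] = EFcfAADedcBdDbf$  (last char: '$')
  sorted[7] = FcfAADedcBdDbf$E  (last char: 'E')
  sorted[8] = bf$EFcfAADedcBdD  (last char: 'D')
  sorted[9] = cBdDbf$EFcfAADed  (last char: 'd')
  sorted[10] = cfAADedcBdDbf$EF  (last char: 'F')
  sorted[11] = dDbf$EFcfAADedcB  (last char: 'B')
  sorted[12] = dcBdDbf$EFcfAADe  (last char: 'e')
  sorted[13] = edcBdDbf$EFcfAAD  (last char: 'D')
  sorted[14] = f$EFcfAADedcBdDb  (last char: 'b')
  sorted[15] = fAADedcBdDbf$EFc  (last char: 'c')
Last column: ffAcdA$EDdFBeDbc
Original string S is at sorted index 6

Answer: ffAcdA$EDdFBeDbc
6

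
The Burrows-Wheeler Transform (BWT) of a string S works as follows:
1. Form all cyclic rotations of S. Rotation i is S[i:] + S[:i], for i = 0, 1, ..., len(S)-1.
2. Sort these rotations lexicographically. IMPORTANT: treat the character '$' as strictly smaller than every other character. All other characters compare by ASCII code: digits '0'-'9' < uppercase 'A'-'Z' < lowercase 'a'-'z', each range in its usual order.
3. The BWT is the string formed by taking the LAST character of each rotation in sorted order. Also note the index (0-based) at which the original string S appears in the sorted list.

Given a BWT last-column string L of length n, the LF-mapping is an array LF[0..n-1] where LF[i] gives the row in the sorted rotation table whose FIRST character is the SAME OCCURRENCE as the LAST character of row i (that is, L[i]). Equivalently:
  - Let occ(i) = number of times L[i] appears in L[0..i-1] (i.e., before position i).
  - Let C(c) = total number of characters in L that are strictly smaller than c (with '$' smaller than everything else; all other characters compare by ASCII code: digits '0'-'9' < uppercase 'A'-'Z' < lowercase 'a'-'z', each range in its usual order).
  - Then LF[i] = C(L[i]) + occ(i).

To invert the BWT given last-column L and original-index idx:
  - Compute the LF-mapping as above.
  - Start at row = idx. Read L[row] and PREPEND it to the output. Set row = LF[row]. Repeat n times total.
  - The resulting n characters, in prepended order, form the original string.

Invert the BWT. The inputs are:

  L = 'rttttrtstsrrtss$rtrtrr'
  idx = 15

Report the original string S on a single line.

LF mapping: 1 13 14 15 16 2 17 9 18 10 3 4 19 11 12 0 5 20 6 21 7 8
Walk LF starting at row 15, prepending L[row]:
  step 1: row=15, L[15]='$', prepend. Next row=LF[15]=0
  step 2: row=0, L[0]='r', prepend. Next row=LF[0]=1
  step 3: row=1, L[1]='t', prepend. Next row=LF[1]=13
  step 4: row=13, L[13]='s', prepend. Next row=LF[13]=11
  step 5: row=11, L[11]='r', prepend. Next row=LF[11]=4
  step 6: row=4, L[4]='t', prepend. Next row=LF[4]=16
  step 7: row=16, L[16]='r', prepend. Next row=LF[16]=5
  step 8: row=5, L[5]='r', prepend. Next row=LF[5]=2
  step 9: row=2, L[2]='t', prepend. Next row=LF[2]=14
  step 10: row=14, L[14]='s', prepend. Next row=LF[14]=12
  step 11: row=12, L[12]='t', prepend. Next row=LF[12]=19
  step 12: row=19, L[19]='t', prepend. Next row=LF[19]=21
  step 13: row=21, L[21]='r', prepend. Next row=LF[21]=8
  step 14: row=8, L[8]='t', prepend. Next row=LF[8]=18
  step 15: row=18, L[18]='r', prepend. Next row=LF[18]=6
  step 16: row=6, L[6]='t', prepend. Next row=LF[6]=17
  step 17: row=17, L[17]='t', prepend. Next row=LF[17]=20
  step 18: row=20, L[20]='r', prepend. Next row=LF[20]=7
  step 19: row=7, L[7]='s', prepend. Next row=LF[7]=9
  step 20: row=9, L[9]='s', prepend. Next row=LF[9]=10
  step 21: row=10, L[10]='r', prepend. Next row=LF[10]=3
  step 22: row=3, L[3]='t', prepend. Next row=LF[3]=15
Reversed output: trssrttrtrttstrrtrstr$

Answer: trssrttrtrttstrrtrstr$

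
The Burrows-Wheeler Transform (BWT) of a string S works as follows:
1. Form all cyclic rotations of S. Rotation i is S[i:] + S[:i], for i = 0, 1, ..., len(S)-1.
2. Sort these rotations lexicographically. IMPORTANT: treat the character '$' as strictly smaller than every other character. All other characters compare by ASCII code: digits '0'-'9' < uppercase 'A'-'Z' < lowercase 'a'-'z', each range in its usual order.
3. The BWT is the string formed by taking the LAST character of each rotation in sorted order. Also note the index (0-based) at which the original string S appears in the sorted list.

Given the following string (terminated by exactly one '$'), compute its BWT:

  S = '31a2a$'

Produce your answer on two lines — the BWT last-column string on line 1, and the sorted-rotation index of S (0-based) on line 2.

Answer: a3a$21
3

Derivation:
All 6 rotations (rotation i = S[i:]+S[:i]):
  rot[0] = 31a2a$
  rot[1] = 1a2a$3
  rot[2] = a2a$31
  rot[3] = 2a$31a
  rot[4] = a$31a2
  rot[5] = $31a2a
Sorted (with $ < everything):
  sorted[0] = $31a2a  (last char: 'a')
  sorted[1] = 1a2a$3  (last char: '3')
  sorted[2] = 2a$31a  (last char: 'a')
  sorted[3] = 31a2a$  (last char: '$')
  sorted[4] = a$31a2  (last char: '2')
  sorted[5] = a2a$31  (last char: '1')
Last column: a3a$21
Original string S is at sorted index 3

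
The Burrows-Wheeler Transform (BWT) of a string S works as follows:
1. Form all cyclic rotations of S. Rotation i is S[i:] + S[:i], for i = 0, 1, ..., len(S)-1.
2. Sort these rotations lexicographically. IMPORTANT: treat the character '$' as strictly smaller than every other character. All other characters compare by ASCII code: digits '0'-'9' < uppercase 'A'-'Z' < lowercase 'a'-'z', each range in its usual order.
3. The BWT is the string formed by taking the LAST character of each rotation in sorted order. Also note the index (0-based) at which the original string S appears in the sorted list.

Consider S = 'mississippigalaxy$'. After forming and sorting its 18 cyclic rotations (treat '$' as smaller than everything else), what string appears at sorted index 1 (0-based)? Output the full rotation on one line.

Answer: alaxy$mississippig

Derivation:
All 18 rotations (rotation i = S[i:]+S[:i]):
  rot[0] = mississippigalaxy$
  rot[1] = ississippigalaxy$m
  rot[2] = ssissippigalaxy$mi
  rot[3] = sissippigalaxy$mis
  rot[4] = issippigalaxy$miss
  rot[5] = ssippigalaxy$missi
  rot[6] = sippigalaxy$missis
  rot[7] = ippigalaxy$mississ
  rot[8] = ppigalaxy$mississi
  rot[9] = pigalaxy$mississip
  rot[10] = igalaxy$mississipp
  rot[11] = galaxy$mississippi
  rot[12] = alaxy$mississippig
  rot[13] = laxy$mississippiga
  rot[14] = axy$mississippigal
  rot[15] = xy$mississippigala
  rot[16] = y$mississippigalax
  rot[17] = $mississippigalaxy
Sorted (with $ < everything):
  sorted[0] = $mississippigalaxy
  sorted[1] = alaxy$mississippig
  sorted[2] = axy$mississippigal
  sorted[3] = galaxy$mississippi
  sorted[4] = igalaxy$mississipp
  sorted[5] = ippigalaxy$mississ
  sorted[6] = issippigalaxy$miss
  sorted[7] = ississippigalaxy$m
  sorted[8] = laxy$mississippiga
  sorted[9] = mississippigalaxy$
  sorted[10] = pigalaxy$mississip
  sorted[11] = ppigalaxy$mississi
  sorted[12] = sippigalaxy$missis
  sorted[13] = sissippigalaxy$mis
  sorted[14] = ssippigalaxy$missi
  sorted[15] = ssissippigalaxy$mi
  sorted[16] = xy$mississippigala
  sorted[17] = y$mississippigalax
sorted[1] = alaxy$mississippig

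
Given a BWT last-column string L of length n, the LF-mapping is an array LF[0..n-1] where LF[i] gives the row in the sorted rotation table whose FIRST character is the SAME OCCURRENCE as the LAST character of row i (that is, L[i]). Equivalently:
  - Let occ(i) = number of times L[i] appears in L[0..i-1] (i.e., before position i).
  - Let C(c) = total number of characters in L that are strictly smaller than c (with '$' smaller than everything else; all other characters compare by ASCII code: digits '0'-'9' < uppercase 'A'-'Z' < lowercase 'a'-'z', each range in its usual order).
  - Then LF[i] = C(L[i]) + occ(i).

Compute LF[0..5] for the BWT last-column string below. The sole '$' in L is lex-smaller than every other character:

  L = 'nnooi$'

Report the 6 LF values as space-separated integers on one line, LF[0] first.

Answer: 2 3 4 5 1 0

Derivation:
Char counts: '$':1, 'i':1, 'n':2, 'o':2
C (first-col start): C('$')=0, C('i')=1, C('n')=2, C('o')=4
L[0]='n': occ=0, LF[0]=C('n')+0=2+0=2
L[1]='n': occ=1, LF[1]=C('n')+1=2+1=3
L[2]='o': occ=0, LF[2]=C('o')+0=4+0=4
L[3]='o': occ=1, LF[3]=C('o')+1=4+1=5
L[4]='i': occ=0, LF[4]=C('i')+0=1+0=1
L[5]='$': occ=0, LF[5]=C('$')+0=0+0=0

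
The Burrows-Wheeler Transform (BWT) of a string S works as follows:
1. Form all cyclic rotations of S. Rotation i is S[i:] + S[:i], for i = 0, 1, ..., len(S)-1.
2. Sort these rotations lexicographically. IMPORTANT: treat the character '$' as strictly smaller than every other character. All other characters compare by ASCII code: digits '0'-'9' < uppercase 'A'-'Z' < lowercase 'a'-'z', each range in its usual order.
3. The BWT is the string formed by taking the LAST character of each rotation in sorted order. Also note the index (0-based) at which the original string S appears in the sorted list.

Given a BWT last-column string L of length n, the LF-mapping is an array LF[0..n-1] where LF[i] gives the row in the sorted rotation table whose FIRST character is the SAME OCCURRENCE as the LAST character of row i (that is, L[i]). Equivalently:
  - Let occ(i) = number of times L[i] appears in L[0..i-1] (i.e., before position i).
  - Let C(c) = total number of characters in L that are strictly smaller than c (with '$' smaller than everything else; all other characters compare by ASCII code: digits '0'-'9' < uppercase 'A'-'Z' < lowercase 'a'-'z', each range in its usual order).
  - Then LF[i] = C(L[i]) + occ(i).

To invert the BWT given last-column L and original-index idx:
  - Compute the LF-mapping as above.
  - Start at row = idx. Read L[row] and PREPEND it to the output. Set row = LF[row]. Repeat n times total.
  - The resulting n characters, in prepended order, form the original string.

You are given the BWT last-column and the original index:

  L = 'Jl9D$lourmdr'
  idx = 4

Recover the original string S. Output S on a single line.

LF mapping: 3 5 1 2 0 6 8 11 9 7 4 10
Walk LF starting at row 4, prepending L[row]:
  step 1: row=4, L[4]='$', prepend. Next row=LF[4]=0
  step 2: row=0, L[0]='J', prepend. Next row=LF[0]=3
  step 3: row=3, L[3]='D', prepend. Next row=LF[3]=2
  step 4: row=2, L[2]='9', prepend. Next row=LF[2]=1
  step 5: row=1, L[1]='l', prepend. Next row=LF[1]=5
  step 6: row=5, L[5]='l', prepend. Next row=LF[5]=6
  step 7: row=6, L[6]='o', prepend. Next row=LF[6]=8
  step 8: row=8, L[8]='r', prepend. Next row=LF[8]=9
  step 9: row=9, L[9]='m', prepend. Next row=LF[9]=7
  step 10: row=7, L[7]='u', prepend. Next row=LF[7]=11
  step 11: row=11, L[11]='r', prepend. Next row=LF[11]=10
  step 12: row=10, L[10]='d', prepend. Next row=LF[10]=4
Reversed output: drumroll9DJ$

Answer: drumroll9DJ$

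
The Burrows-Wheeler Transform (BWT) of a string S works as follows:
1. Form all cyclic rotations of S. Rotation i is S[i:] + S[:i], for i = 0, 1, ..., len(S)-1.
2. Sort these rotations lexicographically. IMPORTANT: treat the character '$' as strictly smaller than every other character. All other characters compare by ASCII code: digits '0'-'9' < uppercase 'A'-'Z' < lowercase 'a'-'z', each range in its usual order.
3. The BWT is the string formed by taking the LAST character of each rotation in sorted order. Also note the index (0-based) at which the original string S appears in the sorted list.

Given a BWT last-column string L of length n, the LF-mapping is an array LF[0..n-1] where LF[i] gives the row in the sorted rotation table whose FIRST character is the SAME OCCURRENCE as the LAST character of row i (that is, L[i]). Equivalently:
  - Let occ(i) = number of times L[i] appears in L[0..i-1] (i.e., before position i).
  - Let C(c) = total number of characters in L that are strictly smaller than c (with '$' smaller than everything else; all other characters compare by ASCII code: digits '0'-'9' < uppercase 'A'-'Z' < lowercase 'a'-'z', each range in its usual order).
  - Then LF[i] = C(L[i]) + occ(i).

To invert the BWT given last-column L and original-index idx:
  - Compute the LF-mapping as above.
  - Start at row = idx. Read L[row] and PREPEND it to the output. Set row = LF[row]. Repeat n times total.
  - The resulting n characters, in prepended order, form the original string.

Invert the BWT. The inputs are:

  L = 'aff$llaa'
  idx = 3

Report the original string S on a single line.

LF mapping: 1 4 5 0 6 7 2 3
Walk LF starting at row 3, prepending L[row]:
  step 1: row=3, L[3]='$', prepend. Next row=LF[3]=0
  step 2: row=0, L[0]='a', prepend. Next row=LF[0]=1
  step 3: row=1, L[1]='f', prepend. Next row=LF[1]=4
  step 4: row=4, L[4]='l', prepend. Next row=LF[4]=6
  step 5: row=6, L[6]='a', prepend. Next row=LF[6]=2
  step 6: row=2, L[2]='f', prepend. Next row=LF[2]=5
  step 7: row=5, L[5]='l', prepend. Next row=LF[5]=7
  step 8: row=7, L[7]='a', prepend. Next row=LF[7]=3
Reversed output: alfalfa$

Answer: alfalfa$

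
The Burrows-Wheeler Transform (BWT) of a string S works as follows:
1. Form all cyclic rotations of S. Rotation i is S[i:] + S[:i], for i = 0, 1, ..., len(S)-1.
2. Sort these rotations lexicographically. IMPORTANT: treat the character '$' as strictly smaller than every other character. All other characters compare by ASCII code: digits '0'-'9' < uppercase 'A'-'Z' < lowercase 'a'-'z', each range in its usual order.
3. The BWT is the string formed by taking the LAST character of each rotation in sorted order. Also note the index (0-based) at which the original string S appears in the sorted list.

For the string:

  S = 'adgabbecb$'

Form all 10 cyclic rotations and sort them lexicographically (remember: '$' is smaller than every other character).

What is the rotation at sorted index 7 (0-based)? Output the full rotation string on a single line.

All 10 rotations (rotation i = S[i:]+S[:i]):
  rot[0] = adgabbecb$
  rot[1] = dgabbecb$a
  rot[2] = gabbecb$ad
  rot[3] = abbecb$adg
  rot[4] = bbecb$adga
  rot[5] = becb$adgab
  rot[6] = ecb$adgabb
  rot[7] = cb$adgabbe
  rot[8] = b$adgabbec
  rot[9] = $adgabbecb
Sorted (with $ < everything):
  sorted[0] = $adgabbecb
  sorted[1] = abbecb$adg
  sorted[2] = adgabbecb$
  sorted[3] = b$adgabbec
  sorted[4] = bbecb$adga
  sorted[5] = becb$adgab
  sorted[6] = cb$adgabbe
  sorted[7] = dgabbecb$a
  sorted[8] = ecb$adgabb
  sorted[9] = gabbecb$ad
sorted[7] = dgabbecb$a

Answer: dgabbecb$a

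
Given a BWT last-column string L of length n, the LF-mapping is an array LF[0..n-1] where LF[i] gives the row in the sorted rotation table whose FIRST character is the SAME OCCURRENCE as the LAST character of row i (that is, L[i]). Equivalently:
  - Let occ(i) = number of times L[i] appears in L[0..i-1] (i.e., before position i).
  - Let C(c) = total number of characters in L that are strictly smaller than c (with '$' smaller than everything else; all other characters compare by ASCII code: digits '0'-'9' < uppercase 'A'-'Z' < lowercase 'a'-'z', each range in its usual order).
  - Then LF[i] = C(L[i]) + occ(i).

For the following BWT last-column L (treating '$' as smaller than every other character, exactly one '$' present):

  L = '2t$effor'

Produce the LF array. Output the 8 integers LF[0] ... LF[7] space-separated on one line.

Char counts: '$':1, '2':1, 'e':1, 'f':2, 'o':1, 'r':1, 't':1
C (first-col start): C('$')=0, C('2')=1, C('e')=2, C('f')=3, C('o')=5, C('r')=6, C('t')=7
L[0]='2': occ=0, LF[0]=C('2')+0=1+0=1
L[1]='t': occ=0, LF[1]=C('t')+0=7+0=7
L[2]='$': occ=0, LF[2]=C('$')+0=0+0=0
L[3]='e': occ=0, LF[3]=C('e')+0=2+0=2
L[4]='f': occ=0, LF[4]=C('f')+0=3+0=3
L[5]='f': occ=1, LF[5]=C('f')+1=3+1=4
L[6]='o': occ=0, LF[6]=C('o')+0=5+0=5
L[7]='r': occ=0, LF[7]=C('r')+0=6+0=6

Answer: 1 7 0 2 3 4 5 6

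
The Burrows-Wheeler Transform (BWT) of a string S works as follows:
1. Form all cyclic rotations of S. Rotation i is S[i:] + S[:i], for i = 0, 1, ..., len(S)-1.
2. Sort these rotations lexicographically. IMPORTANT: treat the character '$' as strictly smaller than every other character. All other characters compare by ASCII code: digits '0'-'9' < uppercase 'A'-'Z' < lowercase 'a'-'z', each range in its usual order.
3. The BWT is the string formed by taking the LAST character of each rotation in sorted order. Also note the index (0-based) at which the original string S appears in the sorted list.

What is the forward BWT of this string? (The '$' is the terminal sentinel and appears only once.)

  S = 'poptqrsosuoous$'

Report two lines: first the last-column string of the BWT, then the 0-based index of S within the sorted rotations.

All 15 rotations (rotation i = S[i:]+S[:i]):
  rot[0] = poptqrsosuoous$
  rot[1] = optqrsosuoous$p
  rot[2] = ptqrsosuoous$po
  rot[3] = tqrsosuoous$pop
  rot[4] = qrsosuoous$popt
  rot[5] = rsosuoous$poptq
  rot[6] = sosuoous$poptqr
  rot[7] = osuoous$poptqrs
  rot[8] = suoous$poptqrso
  rot[9] = uoous$poptqrsos
  rot[10] = oous$poptqrsosu
  rot[11] = ous$poptqrsosuo
  rot[12] = us$poptqrsosuoo
  rot[13] = s$poptqrsosuoou
  rot[14] = $poptqrsosuoous
Sorted (with $ < everything):
  sorted[0] = $poptqrsosuoous  (last char: 's')
  sorted[1] = oous$poptqrsosu  (last char: 'u')
  sorted[2] = optqrsosuoous$p  (last char: 'p')
  sorted[3] = osuoous$poptqrs  (last char: 's')
  sorted[4] = ous$poptqrsosuo  (last char: 'o')
  sorted[5] = poptqrsosuoous$  (last char: '$')
  sorted[6] = ptqrsosuoous$po  (last char: 'o')
  sorted[7] = qrsosuoous$popt  (last char: 't')
  sorted[8] = rsosuoous$poptq  (last char: 'q')
  sorted[9] = s$poptqrsosuoou  (last char: 'u')
  sorted[10] = sosuoous$poptqr  (last char: 'r')
  sorted[11] = suoous$poptqrso  (last char: 'o')
  sorted[12] = tqrsosuoous$pop  (last char: 'p')
  sorted[13] = uoous$poptqrsos  (last char: 's')
  sorted[14] = us$poptqrsosuoo  (last char: 'o')
Last column: supso$otquropso
Original string S is at sorted index 5

Answer: supso$otquropso
5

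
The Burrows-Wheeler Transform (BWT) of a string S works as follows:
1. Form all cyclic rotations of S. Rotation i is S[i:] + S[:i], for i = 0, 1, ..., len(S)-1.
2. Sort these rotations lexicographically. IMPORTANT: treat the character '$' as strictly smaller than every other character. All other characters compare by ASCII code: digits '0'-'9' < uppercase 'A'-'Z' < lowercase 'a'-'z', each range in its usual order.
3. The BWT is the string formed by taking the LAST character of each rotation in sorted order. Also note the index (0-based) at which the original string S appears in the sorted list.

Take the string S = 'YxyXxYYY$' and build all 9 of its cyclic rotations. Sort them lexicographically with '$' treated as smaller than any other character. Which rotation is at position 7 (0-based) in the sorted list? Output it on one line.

Answer: xyXxYYY$Y

Derivation:
All 9 rotations (rotation i = S[i:]+S[:i]):
  rot[0] = YxyXxYYY$
  rot[1] = xyXxYYY$Y
  rot[2] = yXxYYY$Yx
  rot[3] = XxYYY$Yxy
  rot[4] = xYYY$YxyX
  rot[5] = YYY$YxyXx
  rot[6] = YY$YxyXxY
  rot[7] = Y$YxyXxYY
  rot[8] = $YxyXxYYY
Sorted (with $ < everything):
  sorted[0] = $YxyXxYYY
  sorted[1] = XxYYY$Yxy
  sorted[2] = Y$YxyXxYY
  sorted[3] = YY$YxyXxY
  sorted[4] = YYY$YxyXx
  sorted[5] = YxyXxYYY$
  sorted[6] = xYYY$YxyX
  sorted[7] = xyXxYYY$Y
  sorted[8] = yXxYYY$Yx
sorted[7] = xyXxYYY$Y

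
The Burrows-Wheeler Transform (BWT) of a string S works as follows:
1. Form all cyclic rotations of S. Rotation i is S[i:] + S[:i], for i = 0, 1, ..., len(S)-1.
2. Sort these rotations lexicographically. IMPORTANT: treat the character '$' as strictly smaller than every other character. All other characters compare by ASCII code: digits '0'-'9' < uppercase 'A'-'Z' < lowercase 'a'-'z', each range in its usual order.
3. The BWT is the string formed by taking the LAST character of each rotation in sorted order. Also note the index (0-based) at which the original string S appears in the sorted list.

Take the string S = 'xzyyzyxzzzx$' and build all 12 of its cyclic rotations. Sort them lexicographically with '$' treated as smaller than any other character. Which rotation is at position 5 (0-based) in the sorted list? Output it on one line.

All 12 rotations (rotation i = S[i:]+S[:i]):
  rot[0] = xzyyzyxzzzx$
  rot[1] = zyyzyxzzzx$x
  rot[2] = yyzyxzzzx$xz
  rot[3] = yzyxzzzx$xzy
  rot[4] = zyxzzzx$xzyy
  rot[5] = yxzzzx$xzyyz
  rot[6] = xzzzx$xzyyzy
  rot[7] = zzzx$xzyyzyx
  rot[8] = zzx$xzyyzyxz
  rot[9] = zx$xzyyzyxzz
  rot[10] = x$xzyyzyxzzz
  rot[11] = $xzyyzyxzzzx
Sorted (with $ < everything):
  sorted[0] = $xzyyzyxzzzx
  sorted[1] = x$xzyyzyxzzz
  sorted[2] = xzyyzyxzzzx$
  sorted[3] = xzzzx$xzyyzy
  sorted[4] = yxzzzx$xzyyz
  sorted[5] = yyzyxzzzx$xz
  sorted[6] = yzyxzzzx$xzy
  sorted[7] = zx$xzyyzyxzz
  sorted[8] = zyxzzzx$xzyy
  sorted[9] = zyyzyxzzzx$x
  sorted[10] = zzx$xzyyzyxz
  sorted[11] = zzzx$xzyyzyx
sorted[5] = yyzyxzzzx$xz

Answer: yyzyxzzzx$xz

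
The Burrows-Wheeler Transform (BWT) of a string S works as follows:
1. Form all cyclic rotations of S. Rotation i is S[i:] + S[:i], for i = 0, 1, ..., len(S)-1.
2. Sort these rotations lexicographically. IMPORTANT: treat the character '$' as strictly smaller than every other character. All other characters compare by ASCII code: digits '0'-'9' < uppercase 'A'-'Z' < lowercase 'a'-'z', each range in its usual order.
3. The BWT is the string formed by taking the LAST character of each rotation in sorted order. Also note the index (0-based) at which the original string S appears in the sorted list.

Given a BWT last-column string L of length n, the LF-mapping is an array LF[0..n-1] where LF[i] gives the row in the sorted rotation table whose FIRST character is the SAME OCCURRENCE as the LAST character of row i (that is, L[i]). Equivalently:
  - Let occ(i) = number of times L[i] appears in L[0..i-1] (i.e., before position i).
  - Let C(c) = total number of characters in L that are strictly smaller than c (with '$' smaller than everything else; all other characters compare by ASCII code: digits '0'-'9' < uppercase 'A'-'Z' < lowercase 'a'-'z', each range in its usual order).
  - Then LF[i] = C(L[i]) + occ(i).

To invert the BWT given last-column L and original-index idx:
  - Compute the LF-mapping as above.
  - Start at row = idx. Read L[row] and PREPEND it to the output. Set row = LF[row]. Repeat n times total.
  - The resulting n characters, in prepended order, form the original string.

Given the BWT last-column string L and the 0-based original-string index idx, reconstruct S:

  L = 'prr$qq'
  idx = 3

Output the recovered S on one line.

Answer: qrqrp$

Derivation:
LF mapping: 1 4 5 0 2 3
Walk LF starting at row 3, prepending L[row]:
  step 1: row=3, L[3]='$', prepend. Next row=LF[3]=0
  step 2: row=0, L[0]='p', prepend. Next row=LF[0]=1
  step 3: row=1, L[1]='r', prepend. Next row=LF[1]=4
  step 4: row=4, L[4]='q', prepend. Next row=LF[4]=2
  step 5: row=2, L[2]='r', prepend. Next row=LF[2]=5
  step 6: row=5, L[5]='q', prepend. Next row=LF[5]=3
Reversed output: qrqrp$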